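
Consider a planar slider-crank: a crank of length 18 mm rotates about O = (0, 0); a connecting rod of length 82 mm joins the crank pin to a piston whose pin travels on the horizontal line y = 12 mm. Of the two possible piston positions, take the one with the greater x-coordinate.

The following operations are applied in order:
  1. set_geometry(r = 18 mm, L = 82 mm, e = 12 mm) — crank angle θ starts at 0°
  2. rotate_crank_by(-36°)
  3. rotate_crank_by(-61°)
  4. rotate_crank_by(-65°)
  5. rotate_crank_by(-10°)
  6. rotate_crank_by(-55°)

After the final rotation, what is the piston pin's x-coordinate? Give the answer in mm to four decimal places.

set_geometry: r = 18 mm, L = 82 mm, e = 12 mm; θ ← 0°
rotate_crank_by(-36°): θ ← 0° -36° = -36°
rotate_crank_by(-61°): θ ← -36° -61° = -97°
rotate_crank_by(-65°): θ ← -97° -65° = -162°
rotate_crank_by(-10°): θ ← -162° -10° = -172°
rotate_crank_by(-55°): θ ← -172° -55° = -227°
crank pin P = (r cos θ, r sin θ) = (-12.275970, 13.164367)
h = r sin θ − e = 13.164367 − 12 = 1.164367
x = r cos θ + √(L² − h²) = -12.275970 + √(6724.0 − 1.3557) = -12.275970 + 81.991733 = 69.715762

69.7158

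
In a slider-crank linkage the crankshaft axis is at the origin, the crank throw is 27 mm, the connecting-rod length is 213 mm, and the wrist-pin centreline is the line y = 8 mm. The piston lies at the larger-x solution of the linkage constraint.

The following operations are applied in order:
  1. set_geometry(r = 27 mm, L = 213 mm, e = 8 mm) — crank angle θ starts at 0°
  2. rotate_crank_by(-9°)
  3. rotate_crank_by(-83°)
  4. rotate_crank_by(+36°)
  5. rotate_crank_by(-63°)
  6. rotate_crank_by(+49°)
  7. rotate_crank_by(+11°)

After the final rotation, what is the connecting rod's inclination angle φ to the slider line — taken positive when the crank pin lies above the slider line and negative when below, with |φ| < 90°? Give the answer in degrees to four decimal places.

-8.4076

set_geometry: r = 27 mm, L = 213 mm, e = 8 mm; θ ← 0°
rotate_crank_by(-9°): θ ← 0° -9° = -9°
rotate_crank_by(-83°): θ ← -9° -83° = -92°
rotate_crank_by(+36°): θ ← -92° +36° = -56°
rotate_crank_by(-63°): θ ← -56° -63° = -119°
rotate_crank_by(+49°): θ ← -119° +49° = -70°
rotate_crank_by(+11°): θ ← -70° +11° = -59°
crank pin P = (r cos θ, r sin θ) = (13.906028, -23.143517)
h = r sin θ − e = -23.143517 − 8 = -31.143517
sin φ = h / L = -31.143517 / 213 = -0.14621370
φ = arcsin(-0.14621370) = -8.407568°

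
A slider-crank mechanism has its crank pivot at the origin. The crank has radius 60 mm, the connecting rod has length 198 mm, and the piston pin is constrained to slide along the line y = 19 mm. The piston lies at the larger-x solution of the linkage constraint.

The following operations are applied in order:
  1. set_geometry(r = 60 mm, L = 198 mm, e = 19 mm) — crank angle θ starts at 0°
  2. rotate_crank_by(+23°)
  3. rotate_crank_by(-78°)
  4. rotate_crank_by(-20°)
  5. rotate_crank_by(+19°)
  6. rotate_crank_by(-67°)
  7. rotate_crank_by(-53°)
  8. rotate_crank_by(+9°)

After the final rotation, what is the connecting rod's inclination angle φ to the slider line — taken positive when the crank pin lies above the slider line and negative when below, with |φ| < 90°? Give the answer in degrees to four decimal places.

set_geometry: r = 60 mm, L = 198 mm, e = 19 mm; θ ← 0°
rotate_crank_by(+23°): θ ← 0° +23° = 23°
rotate_crank_by(-78°): θ ← 23° -78° = -55°
rotate_crank_by(-20°): θ ← -55° -20° = -75°
rotate_crank_by(+19°): θ ← -75° +19° = -56°
rotate_crank_by(-67°): θ ← -56° -67° = -123°
rotate_crank_by(-53°): θ ← -123° -53° = -176°
rotate_crank_by(+9°): θ ← -176° +9° = -167°
crank pin P = (r cos θ, r sin θ) = (-58.462204, -13.497063)
h = r sin θ − e = -13.497063 − 19 = -32.497063
sin φ = h / L = -32.497063 / 198 = -0.16412658
φ = arcsin(-0.16412658) = -9.446500°

-9.4465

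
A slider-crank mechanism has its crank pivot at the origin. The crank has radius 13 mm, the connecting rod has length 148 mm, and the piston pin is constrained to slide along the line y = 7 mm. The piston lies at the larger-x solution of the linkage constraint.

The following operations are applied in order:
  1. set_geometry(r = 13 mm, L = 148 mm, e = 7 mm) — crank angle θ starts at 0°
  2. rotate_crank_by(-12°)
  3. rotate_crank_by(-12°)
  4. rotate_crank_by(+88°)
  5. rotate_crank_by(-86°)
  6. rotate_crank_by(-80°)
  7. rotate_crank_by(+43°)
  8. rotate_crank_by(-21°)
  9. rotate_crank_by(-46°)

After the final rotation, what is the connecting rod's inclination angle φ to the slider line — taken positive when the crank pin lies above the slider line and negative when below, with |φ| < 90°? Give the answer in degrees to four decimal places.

set_geometry: r = 13 mm, L = 148 mm, e = 7 mm; θ ← 0°
rotate_crank_by(-12°): θ ← 0° -12° = -12°
rotate_crank_by(-12°): θ ← -12° -12° = -24°
rotate_crank_by(+88°): θ ← -24° +88° = 64°
rotate_crank_by(-86°): θ ← 64° -86° = -22°
rotate_crank_by(-80°): θ ← -22° -80° = -102°
rotate_crank_by(+43°): θ ← -102° +43° = -59°
rotate_crank_by(-21°): θ ← -59° -21° = -80°
rotate_crank_by(-46°): θ ← -80° -46° = -126°
crank pin P = (r cos θ, r sin θ) = (-7.641208, -10.517221)
h = r sin θ − e = -10.517221 − 7 = -17.517221
sin φ = h / L = -17.517221 / 148 = -0.11835960
φ = arcsin(-0.11835960) = -6.797440°

-6.7974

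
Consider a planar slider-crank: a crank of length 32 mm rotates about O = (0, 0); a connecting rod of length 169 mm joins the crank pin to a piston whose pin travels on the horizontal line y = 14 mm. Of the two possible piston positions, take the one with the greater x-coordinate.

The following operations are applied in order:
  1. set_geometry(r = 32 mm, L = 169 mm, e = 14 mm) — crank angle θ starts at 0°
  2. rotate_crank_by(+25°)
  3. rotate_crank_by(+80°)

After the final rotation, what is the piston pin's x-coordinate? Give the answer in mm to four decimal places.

set_geometry: r = 32 mm, L = 169 mm, e = 14 mm; θ ← 0°
rotate_crank_by(+25°): θ ← 0° +25° = 25°
rotate_crank_by(+80°): θ ← 25° +80° = 105°
crank pin P = (r cos θ, r sin θ) = (-8.282209, 30.909626)
h = r sin θ − e = 30.909626 − 14 = 16.909626
x = r cos θ + √(L² − h²) = -8.282209 + √(28561.0 − 285.9355) = -8.282209 + 168.151909 = 159.869700

159.8697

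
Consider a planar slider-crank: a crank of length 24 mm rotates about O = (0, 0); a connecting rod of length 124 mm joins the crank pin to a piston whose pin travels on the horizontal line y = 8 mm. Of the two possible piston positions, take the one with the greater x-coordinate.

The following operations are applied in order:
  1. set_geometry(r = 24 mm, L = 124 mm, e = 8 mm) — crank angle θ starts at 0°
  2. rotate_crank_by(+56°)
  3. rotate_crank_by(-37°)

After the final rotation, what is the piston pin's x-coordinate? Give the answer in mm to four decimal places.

146.6923

set_geometry: r = 24 mm, L = 124 mm, e = 8 mm; θ ← 0°
rotate_crank_by(+56°): θ ← 0° +56° = 56°
rotate_crank_by(-37°): θ ← 56° -37° = 19°
crank pin P = (r cos θ, r sin θ) = (22.692446, 7.813636)
h = r sin θ − e = 7.813636 − 8 = -0.186364
x = r cos θ + √(L² − h²) = 22.692446 + √(15376.0 − 0.0347) = 22.692446 + 123.999860 = 146.692306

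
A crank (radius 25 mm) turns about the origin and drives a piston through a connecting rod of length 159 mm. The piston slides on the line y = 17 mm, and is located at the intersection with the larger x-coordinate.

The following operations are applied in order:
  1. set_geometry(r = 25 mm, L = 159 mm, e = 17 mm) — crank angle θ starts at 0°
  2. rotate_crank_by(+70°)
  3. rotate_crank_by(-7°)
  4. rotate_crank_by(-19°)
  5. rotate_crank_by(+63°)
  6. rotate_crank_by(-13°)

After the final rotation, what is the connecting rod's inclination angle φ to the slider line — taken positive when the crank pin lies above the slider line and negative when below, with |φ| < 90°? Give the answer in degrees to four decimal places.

set_geometry: r = 25 mm, L = 159 mm, e = 17 mm; θ ← 0°
rotate_crank_by(+70°): θ ← 0° +70° = 70°
rotate_crank_by(-7°): θ ← 70° -7° = 63°
rotate_crank_by(-19°): θ ← 63° -19° = 44°
rotate_crank_by(+63°): θ ← 44° +63° = 107°
rotate_crank_by(-13°): θ ← 107° -13° = 94°
crank pin P = (r cos θ, r sin θ) = (-1.743912, 24.939101)
h = r sin θ − e = 24.939101 − 17 = 7.939101
sin φ = h / L = 7.939101 / 159 = 0.04993145
φ = arcsin(0.04993145) = 2.862052°

2.8621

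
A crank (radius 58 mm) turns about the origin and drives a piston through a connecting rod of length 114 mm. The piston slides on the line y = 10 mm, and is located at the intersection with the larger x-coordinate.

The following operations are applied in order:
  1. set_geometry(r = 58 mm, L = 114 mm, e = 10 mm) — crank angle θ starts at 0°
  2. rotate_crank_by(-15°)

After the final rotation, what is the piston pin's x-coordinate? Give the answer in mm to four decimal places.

167.2461

set_geometry: r = 58 mm, L = 114 mm, e = 10 mm; θ ← 0°
rotate_crank_by(-15°): θ ← 0° -15° = -15°
crank pin P = (r cos θ, r sin θ) = (56.023698, -15.011505)
h = r sin θ − e = -15.011505 − 10 = -25.011505
x = r cos θ + √(L² − h²) = 56.023698 + √(12996.0 − 625.5754) = 56.023698 + 111.222411 = 167.246109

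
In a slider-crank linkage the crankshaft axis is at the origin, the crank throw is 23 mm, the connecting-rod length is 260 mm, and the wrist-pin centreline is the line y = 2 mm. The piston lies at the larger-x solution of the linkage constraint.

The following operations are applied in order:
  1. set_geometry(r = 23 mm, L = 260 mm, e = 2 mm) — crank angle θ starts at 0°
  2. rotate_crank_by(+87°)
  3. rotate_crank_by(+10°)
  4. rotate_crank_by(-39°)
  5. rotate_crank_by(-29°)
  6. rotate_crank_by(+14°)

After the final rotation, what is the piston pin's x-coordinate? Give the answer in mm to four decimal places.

276.4607

set_geometry: r = 23 mm, L = 260 mm, e = 2 mm; θ ← 0°
rotate_crank_by(+87°): θ ← 0° +87° = 87°
rotate_crank_by(+10°): θ ← 87° +10° = 97°
rotate_crank_by(-39°): θ ← 97° -39° = 58°
rotate_crank_by(-29°): θ ← 58° -29° = 29°
rotate_crank_by(+14°): θ ← 29° +14° = 43°
crank pin P = (r cos θ, r sin θ) = (16.821135, 15.685962)
h = r sin θ − e = 15.685962 − 2 = 13.685962
x = r cos θ + √(L² − h²) = 16.821135 + √(67600.0 − 187.3056) = 16.821135 + 259.639547 = 276.460682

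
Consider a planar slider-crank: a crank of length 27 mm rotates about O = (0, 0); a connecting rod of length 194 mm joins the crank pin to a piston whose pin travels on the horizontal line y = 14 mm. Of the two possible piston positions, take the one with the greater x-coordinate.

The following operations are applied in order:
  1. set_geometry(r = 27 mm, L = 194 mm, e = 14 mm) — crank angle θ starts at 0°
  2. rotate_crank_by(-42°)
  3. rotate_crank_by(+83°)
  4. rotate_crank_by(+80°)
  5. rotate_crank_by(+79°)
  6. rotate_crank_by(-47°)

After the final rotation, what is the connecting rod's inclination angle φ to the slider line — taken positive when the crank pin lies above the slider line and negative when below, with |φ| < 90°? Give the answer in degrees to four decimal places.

set_geometry: r = 27 mm, L = 194 mm, e = 14 mm; θ ← 0°
rotate_crank_by(-42°): θ ← 0° -42° = -42°
rotate_crank_by(+83°): θ ← -42° +83° = 41°
rotate_crank_by(+80°): θ ← 41° +80° = 121°
rotate_crank_by(+79°): θ ← 121° +79° = 200°
rotate_crank_by(-47°): θ ← 200° -47° = 153°
crank pin P = (r cos θ, r sin θ) = (-24.057176, 12.257743)
h = r sin θ − e = 12.257743 − 14 = -1.742257
sin φ = h / L = -1.742257 / 194 = -0.00898070
φ = arcsin(-0.00898070) = -0.514563°

-0.5146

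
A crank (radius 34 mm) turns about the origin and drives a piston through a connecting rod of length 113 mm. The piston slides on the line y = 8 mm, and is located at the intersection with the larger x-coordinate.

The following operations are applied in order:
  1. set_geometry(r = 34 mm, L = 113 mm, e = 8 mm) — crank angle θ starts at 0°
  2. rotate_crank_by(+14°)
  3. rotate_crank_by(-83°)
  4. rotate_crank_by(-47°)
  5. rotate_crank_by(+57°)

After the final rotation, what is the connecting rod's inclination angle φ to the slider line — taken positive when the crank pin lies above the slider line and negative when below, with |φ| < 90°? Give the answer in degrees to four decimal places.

set_geometry: r = 34 mm, L = 113 mm, e = 8 mm; θ ← 0°
rotate_crank_by(+14°): θ ← 0° +14° = 14°
rotate_crank_by(-83°): θ ← 14° -83° = -69°
rotate_crank_by(-47°): θ ← -69° -47° = -116°
rotate_crank_by(+57°): θ ← -116° +57° = -59°
crank pin P = (r cos θ, r sin θ) = (17.511295, -29.143688)
h = r sin θ − e = -29.143688 − 8 = -37.143688
sin φ = h / L = -37.143688 / 113 = -0.32870521
φ = arcsin(-0.32870521) = -19.190206°

-19.1902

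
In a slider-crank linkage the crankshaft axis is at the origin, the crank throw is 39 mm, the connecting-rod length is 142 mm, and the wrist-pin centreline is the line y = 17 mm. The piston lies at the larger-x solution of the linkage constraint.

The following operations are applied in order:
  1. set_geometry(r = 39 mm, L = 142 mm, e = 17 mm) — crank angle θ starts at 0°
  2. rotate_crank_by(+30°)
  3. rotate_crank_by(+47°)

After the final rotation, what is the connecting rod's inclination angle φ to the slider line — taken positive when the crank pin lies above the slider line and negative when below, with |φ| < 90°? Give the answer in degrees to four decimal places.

8.5047

set_geometry: r = 39 mm, L = 142 mm, e = 17 mm; θ ← 0°
rotate_crank_by(+30°): θ ← 0° +30° = 30°
rotate_crank_by(+47°): θ ← 30° +47° = 77°
crank pin P = (r cos θ, r sin θ) = (8.773091, 38.000433)
h = r sin θ − e = 38.000433 − 17 = 21.000433
sin φ = h / L = 21.000433 / 142 = 0.14789037
φ = arcsin(0.14789037) = 8.504690°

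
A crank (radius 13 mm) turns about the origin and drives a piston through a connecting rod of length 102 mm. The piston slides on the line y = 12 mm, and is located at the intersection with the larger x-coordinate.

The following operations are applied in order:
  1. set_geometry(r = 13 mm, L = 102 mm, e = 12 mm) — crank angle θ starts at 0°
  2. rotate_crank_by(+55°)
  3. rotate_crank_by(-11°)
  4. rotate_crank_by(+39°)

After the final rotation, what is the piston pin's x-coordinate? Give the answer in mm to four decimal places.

set_geometry: r = 13 mm, L = 102 mm, e = 12 mm; θ ← 0°
rotate_crank_by(+55°): θ ← 0° +55° = 55°
rotate_crank_by(-11°): θ ← 55° -11° = 44°
rotate_crank_by(+39°): θ ← 44° +39° = 83°
crank pin P = (r cos θ, r sin θ) = (1.584301, 12.903100)
h = r sin θ − e = 12.903100 − 12 = 0.903100
x = r cos θ + √(L² − h²) = 1.584301 + √(10404.0 − 0.8156) = 1.584301 + 101.996002 = 103.580303

103.5803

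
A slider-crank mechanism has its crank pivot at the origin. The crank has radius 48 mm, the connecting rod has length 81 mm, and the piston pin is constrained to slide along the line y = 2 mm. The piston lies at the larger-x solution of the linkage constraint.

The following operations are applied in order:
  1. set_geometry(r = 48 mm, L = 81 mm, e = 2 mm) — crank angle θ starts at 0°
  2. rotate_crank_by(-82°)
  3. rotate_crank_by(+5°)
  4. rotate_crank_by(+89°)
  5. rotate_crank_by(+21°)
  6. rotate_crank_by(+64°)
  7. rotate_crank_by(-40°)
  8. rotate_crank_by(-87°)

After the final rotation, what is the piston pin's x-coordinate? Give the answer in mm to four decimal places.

set_geometry: r = 48 mm, L = 81 mm, e = 2 mm; θ ← 0°
rotate_crank_by(-82°): θ ← 0° -82° = -82°
rotate_crank_by(+5°): θ ← -82° +5° = -77°
rotate_crank_by(+89°): θ ← -77° +89° = 12°
rotate_crank_by(+21°): θ ← 12° +21° = 33°
rotate_crank_by(+64°): θ ← 33° +64° = 97°
rotate_crank_by(-40°): θ ← 97° -40° = 57°
rotate_crank_by(-87°): θ ← 57° -87° = -30°
crank pin P = (r cos θ, r sin θ) = (41.569219, -24.000000)
h = r sin θ − e = -24.000000 − 2 = -26.000000
x = r cos θ + √(L² − h²) = 41.569219 + √(6561.0 − 676.0000) = 41.569219 + 76.713754 = 118.282973

118.2830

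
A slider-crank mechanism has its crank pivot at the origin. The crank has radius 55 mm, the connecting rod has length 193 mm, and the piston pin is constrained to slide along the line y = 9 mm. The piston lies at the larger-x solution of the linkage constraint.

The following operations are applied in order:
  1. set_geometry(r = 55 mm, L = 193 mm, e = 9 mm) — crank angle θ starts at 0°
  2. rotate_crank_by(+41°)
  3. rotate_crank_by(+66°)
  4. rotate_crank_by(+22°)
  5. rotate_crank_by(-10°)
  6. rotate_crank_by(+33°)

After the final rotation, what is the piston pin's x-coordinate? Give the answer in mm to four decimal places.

143.7035

set_geometry: r = 55 mm, L = 193 mm, e = 9 mm; θ ← 0°
rotate_crank_by(+41°): θ ← 0° +41° = 41°
rotate_crank_by(+66°): θ ← 41° +66° = 107°
rotate_crank_by(+22°): θ ← 107° +22° = 129°
rotate_crank_by(-10°): θ ← 129° -10° = 119°
rotate_crank_by(+33°): θ ← 119° +33° = 152°
crank pin P = (r cos θ, r sin θ) = (-48.562118, 25.820936)
h = r sin θ − e = 25.820936 − 9 = 16.820936
x = r cos θ + √(L² − h²) = -48.562118 + √(37249.0 − 282.9439) = -48.562118 + 192.265587 = 143.703470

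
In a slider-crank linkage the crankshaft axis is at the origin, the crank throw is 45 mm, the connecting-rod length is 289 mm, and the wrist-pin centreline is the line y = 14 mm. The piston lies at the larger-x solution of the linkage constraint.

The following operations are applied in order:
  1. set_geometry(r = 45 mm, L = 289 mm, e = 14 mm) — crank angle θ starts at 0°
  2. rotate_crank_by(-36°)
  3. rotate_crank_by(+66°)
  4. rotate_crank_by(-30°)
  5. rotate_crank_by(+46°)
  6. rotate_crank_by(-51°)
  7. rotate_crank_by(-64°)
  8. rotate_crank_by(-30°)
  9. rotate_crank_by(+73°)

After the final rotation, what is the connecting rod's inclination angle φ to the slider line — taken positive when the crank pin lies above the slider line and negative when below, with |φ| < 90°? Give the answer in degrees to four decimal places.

set_geometry: r = 45 mm, L = 289 mm, e = 14 mm; θ ← 0°
rotate_crank_by(-36°): θ ← 0° -36° = -36°
rotate_crank_by(+66°): θ ← -36° +66° = 30°
rotate_crank_by(-30°): θ ← 30° -30° = 0°
rotate_crank_by(+46°): θ ← 0° +46° = 46°
rotate_crank_by(-51°): θ ← 46° -51° = -5°
rotate_crank_by(-64°): θ ← -5° -64° = -69°
rotate_crank_by(-30°): θ ← -69° -30° = -99°
rotate_crank_by(+73°): θ ← -99° +73° = -26°
crank pin P = (r cos θ, r sin θ) = (40.445732, -19.726702)
h = r sin θ − e = -19.726702 − 14 = -33.726702
sin φ = h / L = -33.726702 / 289 = -0.11670139
φ = arcsin(-0.11670139) = -6.701768°

-6.7018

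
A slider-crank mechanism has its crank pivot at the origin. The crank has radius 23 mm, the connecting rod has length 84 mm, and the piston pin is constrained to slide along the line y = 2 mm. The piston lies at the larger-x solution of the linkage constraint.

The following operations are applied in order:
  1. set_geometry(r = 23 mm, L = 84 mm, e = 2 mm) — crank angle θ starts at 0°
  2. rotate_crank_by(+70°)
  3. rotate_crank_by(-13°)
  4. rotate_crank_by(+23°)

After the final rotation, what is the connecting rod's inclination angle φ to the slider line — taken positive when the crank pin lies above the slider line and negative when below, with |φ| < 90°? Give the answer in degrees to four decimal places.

14.2315

set_geometry: r = 23 mm, L = 84 mm, e = 2 mm; θ ← 0°
rotate_crank_by(+70°): θ ← 0° +70° = 70°
rotate_crank_by(-13°): θ ← 70° -13° = 57°
rotate_crank_by(+23°): θ ← 57° +23° = 80°
crank pin P = (r cos θ, r sin θ) = (3.993908, 22.650578)
h = r sin θ − e = 22.650578 − 2 = 20.650578
sin φ = h / L = 20.650578 / 84 = 0.24584022
φ = arcsin(0.24584022) = 14.231493°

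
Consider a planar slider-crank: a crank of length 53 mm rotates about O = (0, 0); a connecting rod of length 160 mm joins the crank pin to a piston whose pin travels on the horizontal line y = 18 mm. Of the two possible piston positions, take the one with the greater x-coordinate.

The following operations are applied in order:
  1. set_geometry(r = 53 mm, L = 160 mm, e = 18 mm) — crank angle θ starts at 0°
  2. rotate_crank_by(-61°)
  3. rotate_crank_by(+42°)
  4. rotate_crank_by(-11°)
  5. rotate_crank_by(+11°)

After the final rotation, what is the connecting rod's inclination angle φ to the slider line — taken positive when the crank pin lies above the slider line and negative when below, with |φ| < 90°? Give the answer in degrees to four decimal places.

set_geometry: r = 53 mm, L = 160 mm, e = 18 mm; θ ← 0°
rotate_crank_by(-61°): θ ← 0° -61° = -61°
rotate_crank_by(+42°): θ ← -61° +42° = -19°
rotate_crank_by(-11°): θ ← -19° -11° = -30°
rotate_crank_by(+11°): θ ← -30° +11° = -19°
crank pin P = (r cos θ, r sin θ) = (50.112485, -17.255112)
h = r sin θ − e = -17.255112 − 18 = -35.255112
sin φ = h / L = -35.255112 / 160 = -0.22034445
φ = arcsin(-0.22034445) = -12.729265°

-12.7293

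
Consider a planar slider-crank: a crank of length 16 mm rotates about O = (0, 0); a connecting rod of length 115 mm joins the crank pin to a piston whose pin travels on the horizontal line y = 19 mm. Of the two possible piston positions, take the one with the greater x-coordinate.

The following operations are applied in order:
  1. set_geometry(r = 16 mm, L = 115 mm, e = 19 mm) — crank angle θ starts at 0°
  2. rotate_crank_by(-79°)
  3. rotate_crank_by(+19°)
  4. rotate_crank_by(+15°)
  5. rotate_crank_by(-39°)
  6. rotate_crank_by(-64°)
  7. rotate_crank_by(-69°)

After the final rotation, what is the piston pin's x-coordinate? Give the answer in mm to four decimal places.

101.8394

set_geometry: r = 16 mm, L = 115 mm, e = 19 mm; θ ← 0°
rotate_crank_by(-79°): θ ← 0° -79° = -79°
rotate_crank_by(+19°): θ ← -79° +19° = -60°
rotate_crank_by(+15°): θ ← -60° +15° = -45°
rotate_crank_by(-39°): θ ← -45° -39° = -84°
rotate_crank_by(-64°): θ ← -84° -64° = -148°
rotate_crank_by(-69°): θ ← -148° -69° = -217°
crank pin P = (r cos θ, r sin θ) = (-12.778168, 9.629040)
h = r sin θ − e = 9.629040 − 19 = -9.370960
x = r cos θ + √(L² − h²) = -12.778168 + √(13225.0 − 87.8149) = -12.778168 + 114.617560 = 101.839392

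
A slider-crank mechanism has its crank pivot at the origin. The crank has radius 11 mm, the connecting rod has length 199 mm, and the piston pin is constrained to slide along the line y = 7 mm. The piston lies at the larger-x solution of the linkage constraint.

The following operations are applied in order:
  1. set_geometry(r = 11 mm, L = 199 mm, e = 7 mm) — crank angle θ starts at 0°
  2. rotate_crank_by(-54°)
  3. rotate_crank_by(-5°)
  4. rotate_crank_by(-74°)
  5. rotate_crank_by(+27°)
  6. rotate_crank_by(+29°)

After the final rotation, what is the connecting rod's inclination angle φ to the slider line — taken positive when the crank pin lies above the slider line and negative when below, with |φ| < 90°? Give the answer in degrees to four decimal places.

-5.1081

set_geometry: r = 11 mm, L = 199 mm, e = 7 mm; θ ← 0°
rotate_crank_by(-54°): θ ← 0° -54° = -54°
rotate_crank_by(-5°): θ ← -54° -5° = -59°
rotate_crank_by(-74°): θ ← -59° -74° = -133°
rotate_crank_by(+27°): θ ← -133° +27° = -106°
rotate_crank_by(+29°): θ ← -106° +29° = -77°
crank pin P = (r cos θ, r sin θ) = (2.474462, -10.718071)
h = r sin θ − e = -10.718071 − 7 = -17.718071
sin φ = h / L = -17.718071 / 199 = -0.08903553
φ = arcsin(-0.08903553) = -5.108124°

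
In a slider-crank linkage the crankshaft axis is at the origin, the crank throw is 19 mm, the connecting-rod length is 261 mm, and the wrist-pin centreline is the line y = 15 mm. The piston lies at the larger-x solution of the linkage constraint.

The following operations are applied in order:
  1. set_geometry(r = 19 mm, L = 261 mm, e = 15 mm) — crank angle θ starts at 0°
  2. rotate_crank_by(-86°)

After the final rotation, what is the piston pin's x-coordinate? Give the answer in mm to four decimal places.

set_geometry: r = 19 mm, L = 261 mm, e = 15 mm; θ ← 0°
rotate_crank_by(-86°): θ ← 0° -86° = -86°
crank pin P = (r cos θ, r sin θ) = (1.325373, -18.953717)
h = r sin θ − e = -18.953717 − 15 = -33.953717
x = r cos θ + √(L² − h²) = 1.325373 + √(68121.0 − 1152.8549) = 1.325373 + 258.782042 = 260.107415

260.1074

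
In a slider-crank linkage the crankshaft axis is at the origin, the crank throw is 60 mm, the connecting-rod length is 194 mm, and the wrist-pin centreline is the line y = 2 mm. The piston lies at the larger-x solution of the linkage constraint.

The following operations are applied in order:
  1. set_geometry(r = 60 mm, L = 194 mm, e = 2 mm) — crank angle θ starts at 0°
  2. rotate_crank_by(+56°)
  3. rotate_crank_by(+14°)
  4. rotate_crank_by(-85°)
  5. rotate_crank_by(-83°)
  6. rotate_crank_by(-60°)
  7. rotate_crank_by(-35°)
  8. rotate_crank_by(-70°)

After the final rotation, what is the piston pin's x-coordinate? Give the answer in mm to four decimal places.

177.9543

set_geometry: r = 60 mm, L = 194 mm, e = 2 mm; θ ← 0°
rotate_crank_by(+56°): θ ← 0° +56° = 56°
rotate_crank_by(+14°): θ ← 56° +14° = 70°
rotate_crank_by(-85°): θ ← 70° -85° = -15°
rotate_crank_by(-83°): θ ← -15° -83° = -98°
rotate_crank_by(-60°): θ ← -98° -60° = -158°
rotate_crank_by(-35°): θ ← -158° -35° = -193°
rotate_crank_by(-70°): θ ← -193° -70° = -263°
crank pin P = (r cos θ, r sin θ) = (-7.312161, 59.552769)
h = r sin θ − e = 59.552769 − 2 = 57.552769
x = r cos θ + √(L² − h²) = -7.312161 + √(37636.0 − 3312.3212) = -7.312161 + 185.266507 = 177.954347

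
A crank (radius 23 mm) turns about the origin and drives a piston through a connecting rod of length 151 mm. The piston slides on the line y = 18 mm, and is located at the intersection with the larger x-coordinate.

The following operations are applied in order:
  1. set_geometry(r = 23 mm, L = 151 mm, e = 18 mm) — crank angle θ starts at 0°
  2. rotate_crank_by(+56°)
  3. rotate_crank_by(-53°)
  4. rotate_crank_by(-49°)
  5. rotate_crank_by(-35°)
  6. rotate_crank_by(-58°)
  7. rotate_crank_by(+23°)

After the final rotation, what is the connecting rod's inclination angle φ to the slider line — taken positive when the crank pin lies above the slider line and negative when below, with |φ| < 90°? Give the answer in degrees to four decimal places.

set_geometry: r = 23 mm, L = 151 mm, e = 18 mm; θ ← 0°
rotate_crank_by(+56°): θ ← 0° +56° = 56°
rotate_crank_by(-53°): θ ← 56° -53° = 3°
rotate_crank_by(-49°): θ ← 3° -49° = -46°
rotate_crank_by(-35°): θ ← -46° -35° = -81°
rotate_crank_by(-58°): θ ← -81° -58° = -139°
rotate_crank_by(+23°): θ ← -139° +23° = -116°
crank pin P = (r cos θ, r sin θ) = (-10.082536, -20.672263)
h = r sin θ − e = -20.672263 − 18 = -38.672263
sin φ = h / L = -38.672263 / 151 = -0.25610770
φ = arcsin(-0.25610770) = -14.839232°

-14.8392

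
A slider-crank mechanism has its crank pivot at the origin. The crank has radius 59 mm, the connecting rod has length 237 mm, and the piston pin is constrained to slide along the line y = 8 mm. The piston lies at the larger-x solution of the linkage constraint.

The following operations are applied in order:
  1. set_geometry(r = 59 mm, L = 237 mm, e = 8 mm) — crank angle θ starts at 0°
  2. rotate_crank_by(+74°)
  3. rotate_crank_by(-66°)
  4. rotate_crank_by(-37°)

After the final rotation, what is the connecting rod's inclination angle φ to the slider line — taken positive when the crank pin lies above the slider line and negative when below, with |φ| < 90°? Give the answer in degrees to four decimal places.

-8.8847

set_geometry: r = 59 mm, L = 237 mm, e = 8 mm; θ ← 0°
rotate_crank_by(+74°): θ ← 0° +74° = 74°
rotate_crank_by(-66°): θ ← 74° -66° = 8°
rotate_crank_by(-37°): θ ← 8° -37° = -29°
crank pin P = (r cos θ, r sin θ) = (51.602563, -28.603768)
h = r sin θ − e = -28.603768 − 8 = -36.603768
sin φ = h / L = -36.603768 / 237 = -0.15444628
φ = arcsin(-0.15444628) = -8.884684°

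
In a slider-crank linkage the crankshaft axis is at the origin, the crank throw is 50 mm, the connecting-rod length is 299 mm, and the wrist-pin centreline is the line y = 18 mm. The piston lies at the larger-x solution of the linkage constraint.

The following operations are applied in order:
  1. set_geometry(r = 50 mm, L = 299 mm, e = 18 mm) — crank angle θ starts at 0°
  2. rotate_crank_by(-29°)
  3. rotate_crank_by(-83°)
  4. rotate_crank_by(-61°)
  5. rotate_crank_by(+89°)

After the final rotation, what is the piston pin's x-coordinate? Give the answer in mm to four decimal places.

set_geometry: r = 50 mm, L = 299 mm, e = 18 mm; θ ← 0°
rotate_crank_by(-29°): θ ← 0° -29° = -29°
rotate_crank_by(-83°): θ ← -29° -83° = -112°
rotate_crank_by(-61°): θ ← -112° -61° = -173°
rotate_crank_by(+89°): θ ← -173° +89° = -84°
crank pin P = (r cos θ, r sin θ) = (5.226423, -49.726095)
h = r sin θ − e = -49.726095 − 18 = -67.726095
x = r cos θ + √(L² − h²) = 5.226423 + √(89401.0 − 4586.8239) = 5.226423 + 291.228735 = 296.455158

296.4552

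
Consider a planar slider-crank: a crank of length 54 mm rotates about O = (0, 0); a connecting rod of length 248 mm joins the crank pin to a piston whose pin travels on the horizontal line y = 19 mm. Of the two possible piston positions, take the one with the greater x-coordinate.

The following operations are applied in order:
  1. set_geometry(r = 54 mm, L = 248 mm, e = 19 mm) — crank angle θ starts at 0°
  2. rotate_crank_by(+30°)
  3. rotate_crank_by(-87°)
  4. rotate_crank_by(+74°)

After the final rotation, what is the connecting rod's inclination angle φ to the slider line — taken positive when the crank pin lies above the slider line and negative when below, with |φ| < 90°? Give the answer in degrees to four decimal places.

-0.7421

set_geometry: r = 54 mm, L = 248 mm, e = 19 mm; θ ← 0°
rotate_crank_by(+30°): θ ← 0° +30° = 30°
rotate_crank_by(-87°): θ ← 30° -87° = -57°
rotate_crank_by(+74°): θ ← -57° +74° = 17°
crank pin P = (r cos θ, r sin θ) = (51.640457, 15.788072)
h = r sin θ − e = 15.788072 − 19 = -3.211928
sin φ = h / L = -3.211928 / 248 = -0.01295132
φ = arcsin(-0.01295132) = -0.742077°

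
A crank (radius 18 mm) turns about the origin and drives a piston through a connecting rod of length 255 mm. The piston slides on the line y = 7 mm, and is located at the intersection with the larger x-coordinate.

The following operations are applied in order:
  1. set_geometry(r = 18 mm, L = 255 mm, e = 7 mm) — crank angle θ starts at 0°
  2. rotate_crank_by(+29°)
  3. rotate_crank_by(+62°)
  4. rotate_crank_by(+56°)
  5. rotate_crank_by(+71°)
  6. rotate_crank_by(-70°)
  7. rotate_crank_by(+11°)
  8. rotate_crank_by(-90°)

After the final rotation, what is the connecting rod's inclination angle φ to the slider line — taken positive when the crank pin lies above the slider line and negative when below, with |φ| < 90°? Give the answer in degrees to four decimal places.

2.2035

set_geometry: r = 18 mm, L = 255 mm, e = 7 mm; θ ← 0°
rotate_crank_by(+29°): θ ← 0° +29° = 29°
rotate_crank_by(+62°): θ ← 29° +62° = 91°
rotate_crank_by(+56°): θ ← 91° +56° = 147°
rotate_crank_by(+71°): θ ← 147° +71° = 218°
rotate_crank_by(-70°): θ ← 218° -70° = 148°
rotate_crank_by(+11°): θ ← 148° +11° = 159°
rotate_crank_by(-90°): θ ← 159° -90° = 69°
crank pin P = (r cos θ, r sin θ) = (6.450623, 16.804448)
h = r sin θ − e = 16.804448 − 7 = 9.804448
sin φ = h / L = 9.804448 / 255 = 0.03844881
φ = arcsin(0.03844881) = 2.203498°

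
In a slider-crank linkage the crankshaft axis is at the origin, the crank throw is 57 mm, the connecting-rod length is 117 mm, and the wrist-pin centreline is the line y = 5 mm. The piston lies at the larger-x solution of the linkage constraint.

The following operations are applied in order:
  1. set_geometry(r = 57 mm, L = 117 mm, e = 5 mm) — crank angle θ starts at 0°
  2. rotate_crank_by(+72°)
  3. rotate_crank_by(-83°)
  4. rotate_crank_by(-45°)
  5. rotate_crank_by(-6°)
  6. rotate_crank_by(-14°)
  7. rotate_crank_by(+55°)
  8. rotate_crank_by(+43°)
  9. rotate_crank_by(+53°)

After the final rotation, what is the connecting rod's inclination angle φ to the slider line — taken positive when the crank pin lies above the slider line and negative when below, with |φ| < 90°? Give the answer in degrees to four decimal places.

25.3308

set_geometry: r = 57 mm, L = 117 mm, e = 5 mm; θ ← 0°
rotate_crank_by(+72°): θ ← 0° +72° = 72°
rotate_crank_by(-83°): θ ← 72° -83° = -11°
rotate_crank_by(-45°): θ ← -11° -45° = -56°
rotate_crank_by(-6°): θ ← -56° -6° = -62°
rotate_crank_by(-14°): θ ← -62° -14° = -76°
rotate_crank_by(+55°): θ ← -76° +55° = -21°
rotate_crank_by(+43°): θ ← -21° +43° = 22°
rotate_crank_by(+53°): θ ← 22° +53° = 75°
crank pin P = (r cos θ, r sin θ) = (14.752686, 55.057772)
h = r sin θ − e = 55.057772 − 5 = 50.057772
sin φ = h / L = 50.057772 / 117 = 0.42784421
φ = arcsin(0.42784421) = 25.330826°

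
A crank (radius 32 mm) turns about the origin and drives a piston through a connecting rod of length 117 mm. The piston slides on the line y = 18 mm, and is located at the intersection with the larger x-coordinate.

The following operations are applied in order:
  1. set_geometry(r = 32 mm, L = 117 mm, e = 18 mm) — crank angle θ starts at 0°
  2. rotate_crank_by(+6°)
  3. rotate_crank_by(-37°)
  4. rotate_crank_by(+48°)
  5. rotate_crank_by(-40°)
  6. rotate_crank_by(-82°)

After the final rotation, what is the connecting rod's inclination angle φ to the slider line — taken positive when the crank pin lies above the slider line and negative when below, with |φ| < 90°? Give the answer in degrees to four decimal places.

set_geometry: r = 32 mm, L = 117 mm, e = 18 mm; θ ← 0°
rotate_crank_by(+6°): θ ← 0° +6° = 6°
rotate_crank_by(-37°): θ ← 6° -37° = -31°
rotate_crank_by(+48°): θ ← -31° +48° = 17°
rotate_crank_by(-40°): θ ← 17° -40° = -23°
rotate_crank_by(-82°): θ ← -23° -82° = -105°
crank pin P = (r cos θ, r sin θ) = (-8.282209, -30.909626)
h = r sin θ − e = -30.909626 − 18 = -48.909626
sin φ = h / L = -48.909626 / 117 = -0.41803100
φ = arcsin(-0.41803100) = -24.710338°

-24.7103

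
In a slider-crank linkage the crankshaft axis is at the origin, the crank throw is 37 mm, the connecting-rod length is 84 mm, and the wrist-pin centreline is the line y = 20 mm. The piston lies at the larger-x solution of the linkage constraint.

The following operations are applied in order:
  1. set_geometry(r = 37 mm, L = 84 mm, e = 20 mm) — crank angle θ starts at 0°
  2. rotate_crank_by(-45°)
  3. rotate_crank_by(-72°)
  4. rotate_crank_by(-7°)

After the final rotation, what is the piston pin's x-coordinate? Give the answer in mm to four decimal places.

set_geometry: r = 37 mm, L = 84 mm, e = 20 mm; θ ← 0°
rotate_crank_by(-45°): θ ← 0° -45° = -45°
rotate_crank_by(-72°): θ ← -45° -72° = -117°
rotate_crank_by(-7°): θ ← -117° -7° = -124°
crank pin P = (r cos θ, r sin θ) = (-20.690137, -30.674390)
h = r sin θ − e = -30.674390 − 20 = -50.674390
x = r cos θ + √(L² − h²) = -20.690137 + √(7056.0 − 2567.8938) = -20.690137 + 66.993329 = 46.303192

46.3032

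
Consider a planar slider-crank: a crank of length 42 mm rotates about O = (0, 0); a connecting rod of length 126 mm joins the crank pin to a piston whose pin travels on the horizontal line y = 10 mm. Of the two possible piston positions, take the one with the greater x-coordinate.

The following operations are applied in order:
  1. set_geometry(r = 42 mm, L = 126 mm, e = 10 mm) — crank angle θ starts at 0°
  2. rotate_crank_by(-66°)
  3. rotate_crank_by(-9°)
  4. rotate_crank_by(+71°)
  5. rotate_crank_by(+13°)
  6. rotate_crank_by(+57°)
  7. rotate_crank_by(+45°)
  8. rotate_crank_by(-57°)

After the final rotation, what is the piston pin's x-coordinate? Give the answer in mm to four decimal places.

148.3843

set_geometry: r = 42 mm, L = 126 mm, e = 10 mm; θ ← 0°
rotate_crank_by(-66°): θ ← 0° -66° = -66°
rotate_crank_by(-9°): θ ← -66° -9° = -75°
rotate_crank_by(+71°): θ ← -75° +71° = -4°
rotate_crank_by(+13°): θ ← -4° +13° = 9°
rotate_crank_by(+57°): θ ← 9° +57° = 66°
rotate_crank_by(+45°): θ ← 66° +45° = 111°
rotate_crank_by(-57°): θ ← 111° -57° = 54°
crank pin P = (r cos θ, r sin θ) = (24.686981, 33.978714)
h = r sin θ − e = 33.978714 − 10 = 23.978714
x = r cos θ + √(L² − h²) = 24.686981 + √(15876.0 − 574.9787) = 24.686981 + 123.697297 = 148.384278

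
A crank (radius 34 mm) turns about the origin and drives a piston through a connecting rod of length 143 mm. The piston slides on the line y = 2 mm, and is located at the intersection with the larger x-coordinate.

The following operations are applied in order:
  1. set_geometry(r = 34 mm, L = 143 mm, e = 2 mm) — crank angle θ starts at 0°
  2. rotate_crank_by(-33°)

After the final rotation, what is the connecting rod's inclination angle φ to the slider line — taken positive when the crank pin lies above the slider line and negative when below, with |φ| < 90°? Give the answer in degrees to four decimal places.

-8.2493

set_geometry: r = 34 mm, L = 143 mm, e = 2 mm; θ ← 0°
rotate_crank_by(-33°): θ ← 0° -33° = -33°
crank pin P = (r cos θ, r sin θ) = (28.514799, -18.517727)
h = r sin θ − e = -18.517727 − 2 = -20.517727
sin φ = h / L = -20.517727 / 143 = -0.14348061
φ = arcsin(-0.14348061) = -8.249305°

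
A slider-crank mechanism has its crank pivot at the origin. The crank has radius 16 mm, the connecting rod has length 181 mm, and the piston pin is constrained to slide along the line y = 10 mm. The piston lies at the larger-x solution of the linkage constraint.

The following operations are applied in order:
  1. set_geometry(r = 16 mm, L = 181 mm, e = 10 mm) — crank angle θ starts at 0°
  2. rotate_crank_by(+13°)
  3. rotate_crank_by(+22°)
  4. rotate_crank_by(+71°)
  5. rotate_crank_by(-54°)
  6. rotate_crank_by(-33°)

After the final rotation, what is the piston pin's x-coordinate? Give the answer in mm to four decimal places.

set_geometry: r = 16 mm, L = 181 mm, e = 10 mm; θ ← 0°
rotate_crank_by(+13°): θ ← 0° +13° = 13°
rotate_crank_by(+22°): θ ← 13° +22° = 35°
rotate_crank_by(+71°): θ ← 35° +71° = 106°
rotate_crank_by(-54°): θ ← 106° -54° = 52°
rotate_crank_by(-33°): θ ← 52° -33° = 19°
crank pin P = (r cos θ, r sin θ) = (15.128297, 5.209090)
h = r sin θ − e = 5.209090 − 10 = -4.790910
x = r cos θ + √(L² − h²) = 15.128297 + √(32761.0 − 22.9528) = 15.128297 + 180.936583 = 196.064881

196.0649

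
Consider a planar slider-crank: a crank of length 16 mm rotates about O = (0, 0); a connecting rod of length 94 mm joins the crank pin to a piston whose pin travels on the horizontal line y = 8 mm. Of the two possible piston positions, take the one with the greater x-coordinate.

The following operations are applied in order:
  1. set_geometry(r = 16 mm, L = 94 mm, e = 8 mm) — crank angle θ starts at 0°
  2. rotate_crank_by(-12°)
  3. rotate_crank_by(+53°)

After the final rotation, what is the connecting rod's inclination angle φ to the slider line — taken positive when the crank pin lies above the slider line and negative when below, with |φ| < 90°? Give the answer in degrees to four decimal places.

1.5221

set_geometry: r = 16 mm, L = 94 mm, e = 8 mm; θ ← 0°
rotate_crank_by(-12°): θ ← 0° -12° = -12°
rotate_crank_by(+53°): θ ← -12° +53° = 41°
crank pin P = (r cos θ, r sin θ) = (12.075353, 10.496944)
h = r sin θ − e = 10.496944 − 8 = 2.496944
sin φ = h / L = 2.496944 / 94 = 0.02656324
φ = arcsin(0.02656324) = 1.522141°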